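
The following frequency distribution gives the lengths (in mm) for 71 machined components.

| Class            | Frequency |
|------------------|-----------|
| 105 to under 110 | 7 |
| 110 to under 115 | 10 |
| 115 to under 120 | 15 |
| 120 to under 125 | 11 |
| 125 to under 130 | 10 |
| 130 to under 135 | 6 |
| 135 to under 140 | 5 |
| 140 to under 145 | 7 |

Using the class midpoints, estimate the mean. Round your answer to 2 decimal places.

123.13

Midpoints: 107.5, 112.5, 117.5, 122.5, 127.5, 132.5, 137.5, 142.5
Σfm = 7×107.5 + 10×112.5 + 15×117.5 + 11×122.5 + 10×127.5 + 6×132.5 + 5×137.5 + 7×142.5 = 8742.5
n = Σf = 71
Mean = 8742.5 / 71 = 123.1338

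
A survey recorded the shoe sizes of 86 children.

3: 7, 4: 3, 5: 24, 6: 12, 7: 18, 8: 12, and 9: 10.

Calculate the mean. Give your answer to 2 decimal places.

6.24

Values: 3, 4, 5, 6, 7, 8, 9
Σfx = 7×3 + 3×4 + 24×5 + 12×6 + 18×7 + 12×8 + 10×9 = 537
n = Σf = 86
Mean = 537 / 86 = 6.2442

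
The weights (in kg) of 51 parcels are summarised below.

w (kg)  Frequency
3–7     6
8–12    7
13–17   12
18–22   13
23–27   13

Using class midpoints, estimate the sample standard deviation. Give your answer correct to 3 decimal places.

Midpoints: 5, 10, 15, 20, 25
n = 51, Σfm = 865, mean = 16.9608
Σfm² = 16875
Σf(m − x̄)² = Σfm² − (Σfm)²/n = 16875 − 865²/51 = 2203.9216
Sample variance = 2203.9216 / 50 = 44.0784
Standard deviation = √44.0784 = 6.6392

6.639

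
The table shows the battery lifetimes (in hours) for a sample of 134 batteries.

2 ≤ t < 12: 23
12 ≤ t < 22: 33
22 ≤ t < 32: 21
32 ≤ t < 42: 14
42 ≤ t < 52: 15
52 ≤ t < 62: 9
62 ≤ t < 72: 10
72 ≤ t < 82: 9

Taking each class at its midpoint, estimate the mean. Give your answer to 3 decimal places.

Midpoints: 7, 17, 27, 37, 47, 57, 67, 77
Σfm = 23×7 + 33×17 + 21×27 + 14×37 + 15×47 + 9×57 + 10×67 + 9×77 = 4388
n = Σf = 134
Mean = 4388 / 134 = 32.7463

32.746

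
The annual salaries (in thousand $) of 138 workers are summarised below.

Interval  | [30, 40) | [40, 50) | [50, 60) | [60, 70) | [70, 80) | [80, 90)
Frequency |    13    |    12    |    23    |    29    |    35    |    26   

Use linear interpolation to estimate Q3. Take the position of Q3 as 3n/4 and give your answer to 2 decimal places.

77.57

Cumulative frequencies: 13, 25, 48, 77, 112, 138
n = 138; position = 3n/4 = 103.5.
This falls in the class [70, 80): L = 70, F = 77, f = 35, h = 10.
Upper quartile ≈ 70 + ((103.5 − 77) / 35) × 10 = 77.5714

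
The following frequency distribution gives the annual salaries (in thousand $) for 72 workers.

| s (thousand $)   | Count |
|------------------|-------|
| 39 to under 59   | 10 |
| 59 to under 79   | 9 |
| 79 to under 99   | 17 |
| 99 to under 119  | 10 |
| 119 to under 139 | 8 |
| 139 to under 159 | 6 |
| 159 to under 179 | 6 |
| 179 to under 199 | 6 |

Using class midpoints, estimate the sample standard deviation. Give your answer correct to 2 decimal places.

Midpoints: 49, 69, 89, 109, 129, 149, 169, 189
n = 72, Σfm = 7788, mean = 108.1667
Σfm² = 972352
Σf(m − x̄)² = Σfm² − (Σfm)²/n = 972352 − 7788²/72 = 129950.0000
Sample variance = 129950.0000 / 71 = 1830.2817
Standard deviation = √1830.2817 = 42.7818

42.78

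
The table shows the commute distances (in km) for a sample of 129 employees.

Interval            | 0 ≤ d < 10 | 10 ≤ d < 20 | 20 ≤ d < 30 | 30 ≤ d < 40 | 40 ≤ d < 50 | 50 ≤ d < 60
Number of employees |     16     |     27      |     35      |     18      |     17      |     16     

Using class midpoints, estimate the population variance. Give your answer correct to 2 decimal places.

238.74

Midpoints: 5, 15, 25, 35, 45, 55
n = 129, Σfm = 3635, mean = 28.1783
Σfm² = 133225
Σf(m − x̄)² = Σfm² − (Σfm)²/n = 133225 − 3635²/129 = 30796.8992
Population variance = 30796.8992 / 129 = 238.7357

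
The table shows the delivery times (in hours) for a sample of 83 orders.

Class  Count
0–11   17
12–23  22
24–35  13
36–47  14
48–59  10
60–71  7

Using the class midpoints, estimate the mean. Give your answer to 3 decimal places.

Midpoints: 5.5, 17.5, 29.5, 41.5, 53.5, 65.5
Σfm = 17×5.5 + 22×17.5 + 13×29.5 + 14×41.5 + 10×53.5 + 7×65.5 = 2436.5
n = Σf = 83
Mean = 2436.5 / 83 = 29.3554

29.355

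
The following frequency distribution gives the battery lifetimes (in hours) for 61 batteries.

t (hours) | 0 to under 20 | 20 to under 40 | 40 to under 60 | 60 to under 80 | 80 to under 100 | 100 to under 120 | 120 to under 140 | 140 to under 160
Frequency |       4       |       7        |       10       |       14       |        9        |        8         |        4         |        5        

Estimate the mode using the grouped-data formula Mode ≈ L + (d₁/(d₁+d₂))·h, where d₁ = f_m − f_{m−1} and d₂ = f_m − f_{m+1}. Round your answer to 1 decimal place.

68.9

Modal class: 60 to under 80 (highest frequency 14).
d₁ = 14 − 10 = 4, d₂ = 14 − 9 = 5
Mode ≈ 60 + (4/(4+5)) × 20 = 60 + 8.8889 = 68.8889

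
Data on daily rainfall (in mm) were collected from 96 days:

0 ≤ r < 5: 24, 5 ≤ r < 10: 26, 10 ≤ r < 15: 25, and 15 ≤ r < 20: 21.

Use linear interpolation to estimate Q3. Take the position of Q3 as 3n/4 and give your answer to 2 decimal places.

14.40

Cumulative frequencies: 24, 50, 75, 96
n = 96; position = 3n/4 = 72.
This falls in the class 10 ≤ r < 15: L = 10, F = 50, f = 25, h = 5.
Upper quartile ≈ 10 + ((72 − 50) / 25) × 5 = 14.4000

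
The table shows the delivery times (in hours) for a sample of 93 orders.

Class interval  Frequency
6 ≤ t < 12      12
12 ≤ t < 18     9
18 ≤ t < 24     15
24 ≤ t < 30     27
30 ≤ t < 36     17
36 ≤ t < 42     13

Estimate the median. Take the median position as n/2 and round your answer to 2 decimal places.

Cumulative frequencies: 12, 21, 36, 63, 80, 93
n = 93; position = n/2 = 46.5.
This falls in the class 24 ≤ t < 30: L = 24, F = 36, f = 27, h = 6.
Median ≈ 24 + ((46.5 − 36) / 27) × 6 = 26.3333

26.33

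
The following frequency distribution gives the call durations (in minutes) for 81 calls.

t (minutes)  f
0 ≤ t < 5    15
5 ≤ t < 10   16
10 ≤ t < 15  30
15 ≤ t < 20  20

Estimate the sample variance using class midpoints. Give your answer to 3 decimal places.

27.392

Midpoints: 2.5, 7.5, 12.5, 17.5
n = 81, Σfm = 882.5, mean = 10.8951
Σfm² = 11806.25
Σf(m − x̄)² = Σfm² − (Σfm)²/n = 11806.25 − 882.5²/81 = 2191.3580
Sample variance = 2191.3580 / 80 = 27.3920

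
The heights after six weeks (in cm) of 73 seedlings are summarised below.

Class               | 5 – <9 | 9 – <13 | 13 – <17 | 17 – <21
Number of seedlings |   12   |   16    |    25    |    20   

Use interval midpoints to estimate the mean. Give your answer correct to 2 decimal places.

Midpoints: 7, 11, 15, 19
Σfm = 12×7 + 16×11 + 25×15 + 20×19 = 1015
n = Σf = 73
Mean = 1015 / 73 = 13.9041

13.90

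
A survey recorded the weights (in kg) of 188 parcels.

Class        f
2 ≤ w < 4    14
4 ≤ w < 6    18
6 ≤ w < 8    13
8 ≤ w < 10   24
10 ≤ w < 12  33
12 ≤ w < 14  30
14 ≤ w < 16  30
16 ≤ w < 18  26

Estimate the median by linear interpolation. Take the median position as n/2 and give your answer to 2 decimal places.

Cumulative frequencies: 14, 32, 45, 69, 102, 132, 162, 188
n = 188; position = n/2 = 94.
This falls in the class 10 ≤ w < 12: L = 10, F = 69, f = 33, h = 2.
Median ≈ 10 + ((94 − 69) / 33) × 2 = 11.5152

11.52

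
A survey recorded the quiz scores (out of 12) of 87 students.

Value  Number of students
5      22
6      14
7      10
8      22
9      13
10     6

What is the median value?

7

Cumulative frequencies: 22, 36, 46, 68, 81, 87
n = 87, so the median is the value in position (n+1)/2 = 44.
Position 44 falls at value 7.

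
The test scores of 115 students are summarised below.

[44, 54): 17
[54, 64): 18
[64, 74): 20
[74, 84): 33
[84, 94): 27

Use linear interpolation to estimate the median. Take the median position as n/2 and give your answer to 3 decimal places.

Cumulative frequencies: 17, 35, 55, 88, 115
n = 115; position = n/2 = 57.5.
This falls in the class [74, 84): L = 74, F = 55, f = 33, h = 10.
Median ≈ 74 + ((57.5 − 55) / 33) × 10 = 74.7576

74.758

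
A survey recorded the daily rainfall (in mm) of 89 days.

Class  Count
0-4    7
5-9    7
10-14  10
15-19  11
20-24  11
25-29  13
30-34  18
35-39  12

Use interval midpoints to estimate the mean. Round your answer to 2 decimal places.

22.28

Midpoints: 2, 7, 12, 17, 22, 27, 32, 37
Σfm = 7×2 + 7×7 + 10×12 + 11×17 + 11×22 + 13×27 + 18×32 + 12×37 = 1983
n = Σf = 89
Mean = 1983 / 89 = 22.2809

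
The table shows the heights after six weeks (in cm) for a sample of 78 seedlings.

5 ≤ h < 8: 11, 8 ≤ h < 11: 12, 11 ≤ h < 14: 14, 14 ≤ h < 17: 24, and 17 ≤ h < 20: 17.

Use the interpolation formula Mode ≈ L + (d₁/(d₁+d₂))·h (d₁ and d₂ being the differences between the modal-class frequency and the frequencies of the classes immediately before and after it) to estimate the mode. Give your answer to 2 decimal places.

Modal class: 14 ≤ h < 17 (highest frequency 24).
d₁ = 24 − 14 = 10, d₂ = 24 − 17 = 7
Mode ≈ 14 + (10/(10+7)) × 3 = 14 + 1.7647 = 15.7647

15.76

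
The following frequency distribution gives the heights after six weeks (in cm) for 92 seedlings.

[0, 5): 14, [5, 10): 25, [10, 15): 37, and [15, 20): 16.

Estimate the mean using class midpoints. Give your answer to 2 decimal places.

Midpoints: 2.5, 7.5, 12.5, 17.5
Σfm = 14×2.5 + 25×7.5 + 37×12.5 + 16×17.5 = 965
n = Σf = 92
Mean = 965 / 92 = 10.4891

10.49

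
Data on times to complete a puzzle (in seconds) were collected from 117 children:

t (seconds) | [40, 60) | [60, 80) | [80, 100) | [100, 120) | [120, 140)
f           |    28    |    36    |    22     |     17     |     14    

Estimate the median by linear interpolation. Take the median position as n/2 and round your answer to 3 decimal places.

Cumulative frequencies: 28, 64, 86, 103, 117
n = 117; position = n/2 = 58.5.
This falls in the class [60, 80): L = 60, F = 28, f = 36, h = 20.
Median ≈ 60 + ((58.5 − 28) / 36) × 20 = 76.9444

76.944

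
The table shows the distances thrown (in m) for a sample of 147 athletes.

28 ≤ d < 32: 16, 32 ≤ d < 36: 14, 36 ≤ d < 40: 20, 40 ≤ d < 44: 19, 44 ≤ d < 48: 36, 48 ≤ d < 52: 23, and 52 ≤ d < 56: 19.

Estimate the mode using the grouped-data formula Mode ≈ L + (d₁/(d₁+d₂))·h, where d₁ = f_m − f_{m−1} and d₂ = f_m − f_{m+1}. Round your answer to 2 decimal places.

Modal class: 44 ≤ d < 48 (highest frequency 36).
d₁ = 36 − 19 = 17, d₂ = 36 − 23 = 13
Mode ≈ 44 + (17/(17+13)) × 4 = 44 + 2.2667 = 46.2667

46.27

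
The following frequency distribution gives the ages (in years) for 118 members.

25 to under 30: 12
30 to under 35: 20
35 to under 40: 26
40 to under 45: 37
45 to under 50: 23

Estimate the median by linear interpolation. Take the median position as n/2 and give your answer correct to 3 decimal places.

40.135

Cumulative frequencies: 12, 32, 58, 95, 118
n = 118; position = n/2 = 59.
This falls in the class 40 to under 45: L = 40, F = 58, f = 37, h = 5.
Median ≈ 40 + ((59 − 58) / 37) × 5 = 40.1351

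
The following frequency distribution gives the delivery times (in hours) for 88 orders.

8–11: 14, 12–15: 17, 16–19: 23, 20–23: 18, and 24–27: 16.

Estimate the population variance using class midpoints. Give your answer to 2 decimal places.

Midpoints: 9.5, 13.5, 17.5, 21.5, 25.5
n = 88, Σfm = 1560, mean = 17.7273
Σfm² = 30130
Σf(m − x̄)² = Σfm² − (Σfm)²/n = 30130 − 1560²/88 = 2475.4545
Population variance = 2475.4545 / 88 = 28.1302

28.13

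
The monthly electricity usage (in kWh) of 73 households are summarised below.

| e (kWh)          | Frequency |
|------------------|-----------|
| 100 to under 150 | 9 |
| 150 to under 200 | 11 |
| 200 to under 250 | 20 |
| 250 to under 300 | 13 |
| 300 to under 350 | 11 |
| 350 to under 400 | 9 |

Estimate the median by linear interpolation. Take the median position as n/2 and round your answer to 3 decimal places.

241.250

Cumulative frequencies: 9, 20, 40, 53, 64, 73
n = 73; position = n/2 = 36.5.
This falls in the class 200 to under 250: L = 200, F = 20, f = 20, h = 50.
Median ≈ 200 + ((36.5 − 20) / 20) × 50 = 241.2500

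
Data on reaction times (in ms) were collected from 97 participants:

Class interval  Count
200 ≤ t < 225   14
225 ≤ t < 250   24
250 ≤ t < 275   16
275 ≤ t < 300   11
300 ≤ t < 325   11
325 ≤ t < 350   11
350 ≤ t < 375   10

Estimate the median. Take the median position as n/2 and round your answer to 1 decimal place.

Cumulative frequencies: 14, 38, 54, 65, 76, 87, 97
n = 97; position = n/2 = 48.5.
This falls in the class 250 ≤ t < 275: L = 250, F = 38, f = 16, h = 25.
Median ≈ 250 + ((48.5 − 38) / 16) × 25 = 266.4062

266.4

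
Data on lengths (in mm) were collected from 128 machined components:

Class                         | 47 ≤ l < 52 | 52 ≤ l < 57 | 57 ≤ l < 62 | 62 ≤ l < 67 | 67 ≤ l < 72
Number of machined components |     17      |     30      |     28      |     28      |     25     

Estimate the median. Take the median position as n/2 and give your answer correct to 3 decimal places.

Cumulative frequencies: 17, 47, 75, 103, 128
n = 128; position = n/2 = 64.
This falls in the class 57 ≤ l < 62: L = 57, F = 47, f = 28, h = 5.
Median ≈ 57 + ((64 − 47) / 28) × 5 = 60.0357

60.036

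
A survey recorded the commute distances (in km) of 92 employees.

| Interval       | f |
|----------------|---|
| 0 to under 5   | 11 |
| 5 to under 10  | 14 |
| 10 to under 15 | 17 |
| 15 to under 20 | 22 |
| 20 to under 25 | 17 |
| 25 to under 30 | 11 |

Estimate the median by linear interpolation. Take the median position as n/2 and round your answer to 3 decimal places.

15.909

Cumulative frequencies: 11, 25, 42, 64, 81, 92
n = 92; position = n/2 = 46.
This falls in the class 15 to under 20: L = 15, F = 42, f = 22, h = 5.
Median ≈ 15 + ((46 − 42) / 22) × 5 = 15.9091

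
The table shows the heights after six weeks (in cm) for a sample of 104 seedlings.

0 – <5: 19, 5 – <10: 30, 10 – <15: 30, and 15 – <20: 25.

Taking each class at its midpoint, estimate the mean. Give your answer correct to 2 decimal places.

Midpoints: 2.5, 7.5, 12.5, 17.5
Σfm = 19×2.5 + 30×7.5 + 30×12.5 + 25×17.5 = 1085
n = Σf = 104
Mean = 1085 / 104 = 10.4327

10.43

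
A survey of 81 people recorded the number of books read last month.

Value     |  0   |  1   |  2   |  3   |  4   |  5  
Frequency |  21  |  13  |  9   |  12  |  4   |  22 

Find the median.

Cumulative frequencies: 21, 34, 43, 55, 59, 81
n = 81, so the median is the value in position (n+1)/2 = 41.
Position 41 falls at value 2.

2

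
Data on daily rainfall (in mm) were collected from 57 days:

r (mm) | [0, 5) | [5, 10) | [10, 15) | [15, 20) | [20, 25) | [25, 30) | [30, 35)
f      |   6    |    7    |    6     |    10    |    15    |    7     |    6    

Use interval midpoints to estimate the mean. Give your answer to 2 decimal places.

Midpoints: 2.5, 7.5, 12.5, 17.5, 22.5, 27.5, 32.5
Σfm = 6×2.5 + 7×7.5 + 6×12.5 + 10×17.5 + 15×22.5 + 7×27.5 + 6×32.5 = 1042.5
n = Σf = 57
Mean = 1042.5 / 57 = 18.2895

18.29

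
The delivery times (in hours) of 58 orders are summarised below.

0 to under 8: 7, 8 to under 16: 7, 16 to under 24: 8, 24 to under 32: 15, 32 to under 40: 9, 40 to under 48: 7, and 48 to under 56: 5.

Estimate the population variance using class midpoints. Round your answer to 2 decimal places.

Midpoints: 4, 12, 20, 28, 36, 44, 52
n = 58, Σfm = 1584, mean = 27.3103
Σfm² = 54816
Σf(m − x̄)² = Σfm² − (Σfm)²/n = 54816 − 1584²/58 = 11556.4138
Population variance = 11556.4138 / 58 = 199.2485

199.25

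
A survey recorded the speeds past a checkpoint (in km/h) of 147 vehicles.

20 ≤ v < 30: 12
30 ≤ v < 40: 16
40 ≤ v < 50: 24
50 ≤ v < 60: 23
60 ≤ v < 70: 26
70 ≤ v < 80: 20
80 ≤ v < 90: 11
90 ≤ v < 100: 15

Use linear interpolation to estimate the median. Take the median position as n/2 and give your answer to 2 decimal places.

Cumulative frequencies: 12, 28, 52, 75, 101, 121, 132, 147
n = 147; position = n/2 = 73.5.
This falls in the class 50 ≤ v < 60: L = 50, F = 52, f = 23, h = 10.
Median ≈ 50 + ((73.5 − 52) / 23) × 10 = 59.3478

59.35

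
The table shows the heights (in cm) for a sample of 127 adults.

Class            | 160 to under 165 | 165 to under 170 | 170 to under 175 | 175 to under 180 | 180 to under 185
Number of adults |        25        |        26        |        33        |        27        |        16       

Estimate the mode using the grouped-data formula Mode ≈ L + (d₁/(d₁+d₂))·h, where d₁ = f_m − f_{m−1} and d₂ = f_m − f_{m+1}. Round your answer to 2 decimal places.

Modal class: 170 to under 175 (highest frequency 33).
d₁ = 33 − 26 = 7, d₂ = 33 − 27 = 6
Mode ≈ 170 + (7/(7+6)) × 5 = 170 + 2.6923 = 172.6923

172.69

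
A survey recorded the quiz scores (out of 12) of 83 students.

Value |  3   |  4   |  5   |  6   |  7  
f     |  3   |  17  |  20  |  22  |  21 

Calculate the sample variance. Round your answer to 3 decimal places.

1.399

Values: 3, 4, 5, 6, 7
n = 83, Σfx = 456, mean = 5.4940
Σfx² = 2620
Σf(x − x̄)² = Σfx² − (Σfx)²/n = 2620 − 456²/83 = 114.7470
Sample variance = 114.7470 / 82 = 1.3994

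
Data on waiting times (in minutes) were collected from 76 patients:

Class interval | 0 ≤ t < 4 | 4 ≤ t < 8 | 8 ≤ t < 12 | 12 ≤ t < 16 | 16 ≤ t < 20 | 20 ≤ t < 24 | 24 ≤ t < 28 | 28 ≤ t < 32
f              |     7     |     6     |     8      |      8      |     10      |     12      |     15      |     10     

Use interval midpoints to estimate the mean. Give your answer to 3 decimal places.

Midpoints: 2, 6, 10, 14, 18, 22, 26, 30
Σfm = 7×2 + 6×6 + 8×10 + 8×14 + 10×18 + 12×22 + 15×26 + 10×30 = 1376
n = Σf = 76
Mean = 1376 / 76 = 18.1053

18.105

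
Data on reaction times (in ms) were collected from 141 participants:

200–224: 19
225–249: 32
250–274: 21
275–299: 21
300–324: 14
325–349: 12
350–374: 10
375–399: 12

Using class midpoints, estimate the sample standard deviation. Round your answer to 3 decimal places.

Midpoints: 212, 237, 262, 287, 312, 337, 362, 387
n = 141, Σfm = 39817, mean = 282.3901
Σfm² = 11655929
Σf(m − x̄)² = Σfm² − (Σfm)²/n = 11655929 − 39817²/141 = 412003.5461
Sample variance = 412003.5461 / 140 = 2942.8825
Standard deviation = √2942.8825 = 54.2483

54.248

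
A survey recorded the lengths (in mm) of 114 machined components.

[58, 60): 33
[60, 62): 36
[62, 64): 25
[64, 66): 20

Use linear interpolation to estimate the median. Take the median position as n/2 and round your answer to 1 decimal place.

61.3

Cumulative frequencies: 33, 69, 94, 114
n = 114; position = n/2 = 57.
This falls in the class [60, 62): L = 60, F = 33, f = 36, h = 2.
Median ≈ 60 + ((57 − 33) / 36) × 2 = 61.3333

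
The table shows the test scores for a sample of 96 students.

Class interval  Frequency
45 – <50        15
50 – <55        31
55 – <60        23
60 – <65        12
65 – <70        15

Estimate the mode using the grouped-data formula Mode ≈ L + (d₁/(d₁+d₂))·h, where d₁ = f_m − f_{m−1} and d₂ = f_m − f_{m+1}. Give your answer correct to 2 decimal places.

Modal class: 50 – <55 (highest frequency 31).
d₁ = 31 − 15 = 16, d₂ = 31 − 23 = 8
Mode ≈ 50 + (16/(16+8)) × 5 = 50 + 3.3333 = 53.3333

53.33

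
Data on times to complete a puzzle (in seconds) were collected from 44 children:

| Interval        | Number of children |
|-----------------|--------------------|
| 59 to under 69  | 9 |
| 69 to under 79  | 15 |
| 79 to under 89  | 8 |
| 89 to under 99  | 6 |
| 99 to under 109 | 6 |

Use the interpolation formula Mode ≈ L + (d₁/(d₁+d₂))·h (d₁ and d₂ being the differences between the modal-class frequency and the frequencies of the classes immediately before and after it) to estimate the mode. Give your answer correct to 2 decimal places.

Modal class: 69 to under 79 (highest frequency 15).
d₁ = 15 − 9 = 6, d₂ = 15 − 8 = 7
Mode ≈ 69 + (6/(6+7)) × 10 = 69 + 4.6154 = 73.6154

73.62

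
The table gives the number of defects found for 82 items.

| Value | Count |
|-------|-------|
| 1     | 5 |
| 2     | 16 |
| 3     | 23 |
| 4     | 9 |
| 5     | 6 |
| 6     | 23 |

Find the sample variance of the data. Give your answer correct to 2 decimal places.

2.79

Values: 1, 2, 3, 4, 5, 6
n = 82, Σfx = 310, mean = 3.7805
Σfx² = 1398
Σf(x − x̄)² = Σfx² − (Σfx)²/n = 1398 − 310²/82 = 226.0488
Sample variance = 226.0488 / 81 = 2.7907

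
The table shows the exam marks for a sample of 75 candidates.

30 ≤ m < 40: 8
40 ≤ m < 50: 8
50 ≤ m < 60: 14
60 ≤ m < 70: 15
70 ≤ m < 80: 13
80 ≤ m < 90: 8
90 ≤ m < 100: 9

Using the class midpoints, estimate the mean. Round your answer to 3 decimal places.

65.267

Midpoints: 35, 45, 55, 65, 75, 85, 95
Σfm = 8×35 + 8×45 + 14×55 + 15×65 + 13×75 + 8×85 + 9×95 = 4895
n = Σf = 75
Mean = 4895 / 75 = 65.2667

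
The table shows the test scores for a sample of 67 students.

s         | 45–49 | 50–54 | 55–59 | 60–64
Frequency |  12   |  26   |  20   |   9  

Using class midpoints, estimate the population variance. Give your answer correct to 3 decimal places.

Midpoints: 47, 52, 57, 62
n = 67, Σfm = 3614, mean = 53.9403
Σfm² = 196388
Σf(m − x̄)² = Σfm² − (Σfm)²/n = 196388 − 3614²/67 = 1447.7612
Population variance = 1447.7612 / 67 = 21.6084

21.608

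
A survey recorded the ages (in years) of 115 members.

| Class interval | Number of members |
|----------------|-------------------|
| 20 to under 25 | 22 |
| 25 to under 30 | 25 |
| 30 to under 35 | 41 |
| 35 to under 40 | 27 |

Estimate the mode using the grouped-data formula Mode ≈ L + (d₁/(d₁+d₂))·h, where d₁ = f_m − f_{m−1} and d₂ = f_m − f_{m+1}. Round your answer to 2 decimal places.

32.67

Modal class: 30 to under 35 (highest frequency 41).
d₁ = 41 − 25 = 16, d₂ = 41 − 27 = 14
Mode ≈ 30 + (16/(16+14)) × 5 = 30 + 2.6667 = 32.6667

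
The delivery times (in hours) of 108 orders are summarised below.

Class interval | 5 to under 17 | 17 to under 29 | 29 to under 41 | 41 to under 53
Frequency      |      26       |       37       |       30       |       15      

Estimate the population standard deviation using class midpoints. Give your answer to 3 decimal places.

11.849

Midpoints: 11, 23, 35, 47
n = 108, Σfm = 2892, mean = 26.7778
Σfm² = 92604
Σf(m − x̄)² = Σfm² − (Σfm)²/n = 92604 − 2892²/108 = 15162.6667
Population variance = 15162.6667 / 108 = 140.3951
Standard deviation = √140.3951 = 11.8488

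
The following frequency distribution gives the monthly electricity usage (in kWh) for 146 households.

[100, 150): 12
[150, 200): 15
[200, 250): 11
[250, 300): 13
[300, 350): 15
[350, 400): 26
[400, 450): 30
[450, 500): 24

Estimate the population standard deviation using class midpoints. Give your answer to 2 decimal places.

112.55

Midpoints: 125, 175, 225, 275, 325, 375, 425, 475
n = 146, Σfm = 48950, mean = 335.2740
Σfm² = 18261250
Σf(m − x̄)² = Σfm² − (Σfm)²/n = 18261250 − 48950²/146 = 1849589.0411
Population variance = 1849589.0411 / 146 = 12668.4181
Standard deviation = √12668.4181 = 112.5541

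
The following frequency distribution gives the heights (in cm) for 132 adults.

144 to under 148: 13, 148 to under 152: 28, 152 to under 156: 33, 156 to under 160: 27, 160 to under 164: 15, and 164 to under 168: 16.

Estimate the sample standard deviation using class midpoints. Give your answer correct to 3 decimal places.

5.965

Midpoints: 146, 150, 154, 158, 162, 166
n = 132, Σfm = 20532, mean = 155.5455
Σfm² = 3198320
Σf(m − x̄)² = Σfm² − (Σfm)²/n = 3198320 − 20532²/132 = 4660.7273
Sample variance = 4660.7273 / 131 = 35.5781
Standard deviation = √35.5781 = 5.9647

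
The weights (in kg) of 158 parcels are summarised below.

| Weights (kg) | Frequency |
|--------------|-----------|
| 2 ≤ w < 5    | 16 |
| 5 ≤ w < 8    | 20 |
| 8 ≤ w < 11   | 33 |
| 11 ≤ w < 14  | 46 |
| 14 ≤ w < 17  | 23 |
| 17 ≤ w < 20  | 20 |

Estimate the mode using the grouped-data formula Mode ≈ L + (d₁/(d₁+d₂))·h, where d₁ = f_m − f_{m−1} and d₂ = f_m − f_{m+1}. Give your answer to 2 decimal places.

Modal class: 11 ≤ w < 14 (highest frequency 46).
d₁ = 46 − 33 = 13, d₂ = 46 − 23 = 23
Mode ≈ 11 + (13/(13+23)) × 3 = 11 + 1.0833 = 12.0833

12.08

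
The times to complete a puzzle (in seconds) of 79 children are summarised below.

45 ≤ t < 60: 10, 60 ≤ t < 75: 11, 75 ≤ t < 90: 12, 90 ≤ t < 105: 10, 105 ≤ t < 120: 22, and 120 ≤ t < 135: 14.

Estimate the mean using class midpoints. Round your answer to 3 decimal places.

94.842

Midpoints: 52.5, 67.5, 82.5, 97.5, 112.5, 127.5
Σfm = 10×52.5 + 11×67.5 + 12×82.5 + 10×97.5 + 22×112.5 + 14×127.5 = 7492.5
n = Σf = 79
Mean = 7492.5 / 79 = 94.8418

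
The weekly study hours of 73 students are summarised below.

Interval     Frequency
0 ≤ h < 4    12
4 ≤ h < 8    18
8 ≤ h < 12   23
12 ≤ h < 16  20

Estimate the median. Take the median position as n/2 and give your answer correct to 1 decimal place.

9.1

Cumulative frequencies: 12, 30, 53, 73
n = 73; position = n/2 = 36.5.
This falls in the class 8 ≤ h < 12: L = 8, F = 30, f = 23, h = 4.
Median ≈ 8 + ((36.5 − 30) / 23) × 4 = 9.1304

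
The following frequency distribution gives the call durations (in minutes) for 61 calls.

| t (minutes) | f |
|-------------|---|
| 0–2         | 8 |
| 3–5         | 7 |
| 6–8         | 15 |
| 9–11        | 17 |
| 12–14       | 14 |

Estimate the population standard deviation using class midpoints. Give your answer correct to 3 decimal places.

3.918

Midpoints: 1, 4, 7, 10, 13
n = 61, Σfm = 493, mean = 8.0820
Σfm² = 4921
Σf(m − x̄)² = Σfm² − (Σfm)²/n = 4921 − 493²/61 = 936.5902
Population variance = 936.5902 / 61 = 15.3539
Standard deviation = √15.3539 = 3.9184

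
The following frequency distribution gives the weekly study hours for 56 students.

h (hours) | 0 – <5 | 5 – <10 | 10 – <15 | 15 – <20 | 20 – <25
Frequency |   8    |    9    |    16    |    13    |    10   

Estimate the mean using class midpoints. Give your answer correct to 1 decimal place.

Midpoints: 2.5, 7.5, 12.5, 17.5, 22.5
Σfm = 8×2.5 + 9×7.5 + 16×12.5 + 13×17.5 + 10×22.5 = 740
n = Σf = 56
Mean = 740 / 56 = 13.2143

13.2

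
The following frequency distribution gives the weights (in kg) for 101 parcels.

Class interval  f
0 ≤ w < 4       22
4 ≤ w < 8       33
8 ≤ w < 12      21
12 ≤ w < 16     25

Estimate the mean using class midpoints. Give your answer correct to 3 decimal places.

Midpoints: 2, 6, 10, 14
Σfm = 22×2 + 33×6 + 21×10 + 25×14 = 802
n = Σf = 101
Mean = 802 / 101 = 7.9406

7.941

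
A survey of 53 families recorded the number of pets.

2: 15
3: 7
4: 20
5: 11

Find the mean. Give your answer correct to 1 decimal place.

3.5

Values: 2, 3, 4, 5
Σfx = 15×2 + 7×3 + 20×4 + 11×5 = 186
n = Σf = 53
Mean = 186 / 53 = 3.5094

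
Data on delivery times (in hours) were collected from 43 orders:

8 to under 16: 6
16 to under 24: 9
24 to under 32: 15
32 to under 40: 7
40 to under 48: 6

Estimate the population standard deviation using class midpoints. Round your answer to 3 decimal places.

Midpoints: 12, 20, 28, 36, 44
n = 43, Σfm = 1188, mean = 27.6279
Σfm² = 36912
Σf(m − x̄)² = Σfm² − (Σfm)²/n = 36912 − 1188²/43 = 4090.0465
Population variance = 4090.0465 / 43 = 95.1174
Standard deviation = √95.1174 = 9.7528

9.753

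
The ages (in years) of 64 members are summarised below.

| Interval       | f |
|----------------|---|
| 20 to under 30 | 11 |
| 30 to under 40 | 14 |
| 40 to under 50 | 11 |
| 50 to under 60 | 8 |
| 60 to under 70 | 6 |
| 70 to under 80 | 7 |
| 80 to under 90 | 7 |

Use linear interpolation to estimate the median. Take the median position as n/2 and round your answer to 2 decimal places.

Cumulative frequencies: 11, 25, 36, 44, 50, 57, 64
n = 64; position = n/2 = 32.
This falls in the class 40 to under 50: L = 40, F = 25, f = 11, h = 10.
Median ≈ 40 + ((32 − 25) / 11) × 10 = 46.3636

46.36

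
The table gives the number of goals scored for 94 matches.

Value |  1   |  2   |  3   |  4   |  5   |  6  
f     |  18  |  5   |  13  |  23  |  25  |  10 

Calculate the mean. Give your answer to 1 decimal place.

Values: 1, 2, 3, 4, 5, 6
Σfx = 18×1 + 5×2 + 13×3 + 23×4 + 25×5 + 10×6 = 344
n = Σf = 94
Mean = 344 / 94 = 3.6596

3.7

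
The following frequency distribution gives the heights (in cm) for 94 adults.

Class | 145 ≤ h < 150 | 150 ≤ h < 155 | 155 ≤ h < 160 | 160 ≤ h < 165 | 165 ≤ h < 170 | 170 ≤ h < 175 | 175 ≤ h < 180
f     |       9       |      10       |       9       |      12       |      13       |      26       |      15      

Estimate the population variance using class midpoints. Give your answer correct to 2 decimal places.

Midpoints: 147.5, 152.5, 157.5, 162.5, 167.5, 172.5, 177.5
n = 94, Σfm = 15545, mean = 165.3723
Σfm² = 2579487.5
Σf(m − x̄)² = Σfm² − (Σfm)²/n = 2579487.5 − 15545²/94 = 8774.4681
Population variance = 8774.4681 / 94 = 93.3454

93.35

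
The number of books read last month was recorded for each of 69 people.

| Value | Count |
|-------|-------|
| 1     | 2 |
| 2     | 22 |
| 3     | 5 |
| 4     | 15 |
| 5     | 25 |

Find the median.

Cumulative frequencies: 2, 24, 29, 44, 69
n = 69, so the median is the value in position (n+1)/2 = 35.
Position 35 falls at value 4.

4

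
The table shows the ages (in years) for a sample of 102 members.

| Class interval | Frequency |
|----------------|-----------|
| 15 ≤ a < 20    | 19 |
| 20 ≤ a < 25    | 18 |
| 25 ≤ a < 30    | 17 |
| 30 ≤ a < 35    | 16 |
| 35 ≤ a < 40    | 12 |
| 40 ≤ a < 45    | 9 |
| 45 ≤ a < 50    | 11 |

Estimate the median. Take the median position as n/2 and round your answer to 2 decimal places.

Cumulative frequencies: 19, 37, 54, 70, 82, 91, 102
n = 102; position = n/2 = 51.
This falls in the class 25 ≤ a < 30: L = 25, F = 37, f = 17, h = 5.
Median ≈ 25 + ((51 − 37) / 17) × 5 = 29.1176

29.12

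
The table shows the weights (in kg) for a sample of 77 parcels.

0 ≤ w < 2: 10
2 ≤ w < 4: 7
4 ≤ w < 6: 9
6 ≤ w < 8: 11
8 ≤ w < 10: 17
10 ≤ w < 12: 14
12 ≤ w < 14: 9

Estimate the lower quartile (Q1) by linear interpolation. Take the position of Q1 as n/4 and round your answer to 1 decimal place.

Cumulative frequencies: 10, 17, 26, 37, 54, 68, 77
n = 77; position = n/4 = 19.25.
This falls in the class 4 ≤ w < 6: L = 4, F = 17, f = 9, h = 2.
Lower quartile ≈ 4 + ((19.25 − 17) / 9) × 2 = 4.5000

4.5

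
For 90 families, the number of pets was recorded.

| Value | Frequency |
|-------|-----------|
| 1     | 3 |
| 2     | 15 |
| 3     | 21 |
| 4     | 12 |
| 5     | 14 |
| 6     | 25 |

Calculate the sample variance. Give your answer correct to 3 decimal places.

2.492

Values: 1, 2, 3, 4, 5, 6
n = 90, Σfx = 364, mean = 4.0444
Σfx² = 1694
Σf(x − x̄)² = Σfx² − (Σfx)²/n = 1694 − 364²/90 = 221.8222
Sample variance = 221.8222 / 89 = 2.4924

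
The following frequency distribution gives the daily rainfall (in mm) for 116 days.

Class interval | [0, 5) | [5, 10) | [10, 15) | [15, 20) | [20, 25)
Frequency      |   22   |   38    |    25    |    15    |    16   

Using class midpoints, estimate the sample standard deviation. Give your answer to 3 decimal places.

6.501

Midpoints: 2.5, 7.5, 12.5, 17.5, 22.5
n = 116, Σfm = 1275, mean = 10.9914
Σfm² = 18875
Σf(m − x̄)² = Σfm² − (Σfm)²/n = 18875 − 1275²/116 = 4860.9914
Sample variance = 4860.9914 / 115 = 42.2695
Standard deviation = √42.2695 = 6.5015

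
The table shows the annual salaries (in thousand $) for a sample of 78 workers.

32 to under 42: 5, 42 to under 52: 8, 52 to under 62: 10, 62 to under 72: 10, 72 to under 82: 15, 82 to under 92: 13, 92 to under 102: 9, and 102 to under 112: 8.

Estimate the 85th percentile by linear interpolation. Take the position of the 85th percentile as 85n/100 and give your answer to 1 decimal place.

Cumulative frequencies: 5, 13, 23, 33, 48, 61, 70, 78
n = 78; position = 85n/100 = 66.3.
This falls in the class 92 to under 102: L = 92, F = 61, f = 9, h = 10.
85th percentile ≈ 92 + ((66.3 − 61) / 9) × 10 = 97.8889

97.9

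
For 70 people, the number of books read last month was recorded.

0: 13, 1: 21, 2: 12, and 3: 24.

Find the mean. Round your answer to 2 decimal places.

1.67

Values: 0, 1, 2, 3
Σfx = 13×0 + 21×1 + 12×2 + 24×3 = 117
n = Σf = 70
Mean = 117 / 70 = 1.6714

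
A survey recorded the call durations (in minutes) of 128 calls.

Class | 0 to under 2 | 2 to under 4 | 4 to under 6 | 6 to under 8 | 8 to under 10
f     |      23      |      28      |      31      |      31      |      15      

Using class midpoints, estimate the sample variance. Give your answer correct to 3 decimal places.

Midpoints: 1, 3, 5, 7, 9
n = 128, Σfm = 614, mean = 4.7969
Σfm² = 3784
Σf(m − x̄)² = Σfm² − (Σfm)²/n = 3784 − 614²/128 = 838.7188
Sample variance = 838.7188 / 127 = 6.6041

6.604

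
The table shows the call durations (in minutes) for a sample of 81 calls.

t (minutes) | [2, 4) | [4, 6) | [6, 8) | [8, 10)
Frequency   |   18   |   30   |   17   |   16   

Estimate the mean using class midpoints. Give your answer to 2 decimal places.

Midpoints: 3, 5, 7, 9
Σfm = 18×3 + 30×5 + 17×7 + 16×9 = 467
n = Σf = 81
Mean = 467 / 81 = 5.7654

5.77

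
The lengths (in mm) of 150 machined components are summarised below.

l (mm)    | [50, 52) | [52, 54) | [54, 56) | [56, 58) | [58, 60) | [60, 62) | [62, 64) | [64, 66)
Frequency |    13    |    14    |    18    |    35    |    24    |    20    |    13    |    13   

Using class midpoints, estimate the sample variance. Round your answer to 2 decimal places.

Midpoints: 51, 53, 55, 57, 59, 61, 63, 65
n = 150, Σfm = 8690, mean = 57.9333
Σfm² = 505790
Σf(m − x̄)² = Σfm² − (Σfm)²/n = 505790 − 8690²/150 = 2349.3333
Sample variance = 2349.3333 / 149 = 15.7673

15.77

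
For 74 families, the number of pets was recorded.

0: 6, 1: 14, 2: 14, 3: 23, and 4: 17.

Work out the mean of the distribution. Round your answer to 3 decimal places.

2.419

Values: 0, 1, 2, 3, 4
Σfx = 6×0 + 14×1 + 14×2 + 23×3 + 17×4 = 179
n = Σf = 74
Mean = 179 / 74 = 2.4189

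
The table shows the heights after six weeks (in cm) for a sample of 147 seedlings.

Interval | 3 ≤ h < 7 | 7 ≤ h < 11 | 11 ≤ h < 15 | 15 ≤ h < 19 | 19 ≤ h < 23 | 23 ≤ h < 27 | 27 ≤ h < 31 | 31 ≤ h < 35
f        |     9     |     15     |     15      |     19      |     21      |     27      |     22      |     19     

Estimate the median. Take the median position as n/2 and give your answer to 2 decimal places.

Cumulative frequencies: 9, 24, 39, 58, 79, 106, 128, 147
n = 147; position = n/2 = 73.5.
This falls in the class 19 ≤ h < 23: L = 19, F = 58, f = 21, h = 4.
Median ≈ 19 + ((73.5 − 58) / 21) × 4 = 21.9524

21.95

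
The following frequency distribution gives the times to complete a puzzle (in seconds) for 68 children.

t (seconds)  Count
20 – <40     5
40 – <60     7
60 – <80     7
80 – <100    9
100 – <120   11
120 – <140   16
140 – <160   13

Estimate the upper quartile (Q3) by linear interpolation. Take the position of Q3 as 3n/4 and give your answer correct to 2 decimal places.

135.00

Cumulative frequencies: 5, 12, 19, 28, 39, 55, 68
n = 68; position = 3n/4 = 51.
This falls in the class 120 – <140: L = 120, F = 39, f = 16, h = 20.
Upper quartile ≈ 120 + ((51 − 39) / 16) × 20 = 135.0000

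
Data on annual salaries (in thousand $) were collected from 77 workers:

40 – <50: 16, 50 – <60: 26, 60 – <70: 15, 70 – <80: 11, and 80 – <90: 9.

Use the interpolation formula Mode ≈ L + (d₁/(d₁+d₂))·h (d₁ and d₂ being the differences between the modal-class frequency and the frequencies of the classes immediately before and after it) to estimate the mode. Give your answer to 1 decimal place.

54.8

Modal class: 50 – <60 (highest frequency 26).
d₁ = 26 − 16 = 10, d₂ = 26 − 15 = 11
Mode ≈ 50 + (10/(10+11)) × 10 = 50 + 4.7619 = 54.7619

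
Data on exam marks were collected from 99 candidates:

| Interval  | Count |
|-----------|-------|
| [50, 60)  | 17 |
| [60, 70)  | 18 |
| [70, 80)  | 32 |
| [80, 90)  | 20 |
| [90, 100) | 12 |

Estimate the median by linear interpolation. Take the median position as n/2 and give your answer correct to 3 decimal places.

74.531

Cumulative frequencies: 17, 35, 67, 87, 99
n = 99; position = n/2 = 49.5.
This falls in the class [70, 80): L = 70, F = 35, f = 32, h = 10.
Median ≈ 70 + ((49.5 − 35) / 32) × 10 = 74.5312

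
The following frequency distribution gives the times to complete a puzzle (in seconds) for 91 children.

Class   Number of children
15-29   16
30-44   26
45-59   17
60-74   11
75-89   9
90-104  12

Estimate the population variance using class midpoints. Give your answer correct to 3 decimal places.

604.438

Midpoints: 22, 37, 52, 67, 82, 97
n = 91, Σfm = 4837, mean = 53.1538
Σfm² = 312109
Σf(m − x̄)² = Σfm² − (Σfm)²/n = 312109 − 4837²/91 = 55003.8462
Population variance = 55003.8462 / 91 = 604.4379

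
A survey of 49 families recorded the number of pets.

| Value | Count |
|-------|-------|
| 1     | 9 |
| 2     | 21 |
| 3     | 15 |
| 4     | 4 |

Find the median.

2

Cumulative frequencies: 9, 30, 45, 49
n = 49, so the median is the value in position (n+1)/2 = 25.
Position 25 falls at value 2.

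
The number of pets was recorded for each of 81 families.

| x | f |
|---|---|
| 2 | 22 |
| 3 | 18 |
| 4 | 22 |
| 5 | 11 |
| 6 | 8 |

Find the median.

Cumulative frequencies: 22, 40, 62, 73, 81
n = 81, so the median is the value in position (n+1)/2 = 41.
Position 41 falls at value 4.

4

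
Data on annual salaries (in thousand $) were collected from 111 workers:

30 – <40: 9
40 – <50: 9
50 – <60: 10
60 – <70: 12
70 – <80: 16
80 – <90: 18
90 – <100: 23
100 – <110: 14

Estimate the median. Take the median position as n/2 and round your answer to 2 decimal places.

79.69

Cumulative frequencies: 9, 18, 28, 40, 56, 74, 97, 111
n = 111; position = n/2 = 55.5.
This falls in the class 70 – <80: L = 70, F = 40, f = 16, h = 10.
Median ≈ 70 + ((55.5 − 40) / 16) × 10 = 79.6875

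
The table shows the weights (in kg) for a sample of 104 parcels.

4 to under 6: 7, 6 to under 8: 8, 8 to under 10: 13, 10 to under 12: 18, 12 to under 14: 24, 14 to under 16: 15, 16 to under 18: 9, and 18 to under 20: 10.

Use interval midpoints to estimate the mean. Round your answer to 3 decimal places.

12.365

Midpoints: 5, 7, 9, 11, 13, 15, 17, 19
Σfm = 7×5 + 8×7 + 13×9 + 18×11 + 24×13 + 15×15 + 9×17 + 10×19 = 1286
n = Σf = 104
Mean = 1286 / 104 = 12.3654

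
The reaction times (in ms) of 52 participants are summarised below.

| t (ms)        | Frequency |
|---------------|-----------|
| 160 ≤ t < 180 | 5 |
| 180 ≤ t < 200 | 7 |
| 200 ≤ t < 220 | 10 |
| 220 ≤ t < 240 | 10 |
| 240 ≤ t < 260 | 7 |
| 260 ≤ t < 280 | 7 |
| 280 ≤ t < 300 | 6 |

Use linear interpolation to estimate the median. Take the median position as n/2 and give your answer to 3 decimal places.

228.000

Cumulative frequencies: 5, 12, 22, 32, 39, 46, 52
n = 52; position = n/2 = 26.
This falls in the class 220 ≤ t < 240: L = 220, F = 22, f = 10, h = 20.
Median ≈ 220 + ((26 − 22) / 10) × 20 = 228.0000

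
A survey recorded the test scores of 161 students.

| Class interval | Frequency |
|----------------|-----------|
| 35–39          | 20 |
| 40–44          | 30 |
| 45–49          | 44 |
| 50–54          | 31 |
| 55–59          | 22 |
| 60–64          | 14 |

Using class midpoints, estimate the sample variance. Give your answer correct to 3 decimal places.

Midpoints: 37, 42, 47, 52, 57, 62
n = 161, Σfm = 7802, mean = 48.4596
Σfm² = 386614
Σf(m − x̄)² = Σfm² − (Σfm)²/n = 386614 − 7802²/161 = 8531.9876
Sample variance = 8531.9876 / 160 = 53.3249

53.325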